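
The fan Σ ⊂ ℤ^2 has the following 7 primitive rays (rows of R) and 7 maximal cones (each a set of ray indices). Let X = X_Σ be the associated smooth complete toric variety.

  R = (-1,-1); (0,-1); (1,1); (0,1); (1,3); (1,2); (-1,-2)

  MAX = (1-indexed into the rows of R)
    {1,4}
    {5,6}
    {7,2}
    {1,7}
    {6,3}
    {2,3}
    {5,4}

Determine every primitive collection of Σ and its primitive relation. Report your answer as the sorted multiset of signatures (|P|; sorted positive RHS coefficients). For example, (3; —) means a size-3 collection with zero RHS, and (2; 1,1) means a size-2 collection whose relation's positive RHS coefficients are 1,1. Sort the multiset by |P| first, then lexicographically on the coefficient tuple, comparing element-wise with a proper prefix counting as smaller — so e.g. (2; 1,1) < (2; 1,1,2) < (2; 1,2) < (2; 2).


14 minimal non-faces of Δ(Σ) (on 7 rays):

  P={1,3}:  v_{1} + v_{3} = 0 ; sig = (2; —)
  P={2,4}:  v_{2} + v_{4} = 0 ; sig = (2; —)
  P={6,7}:  v_{6} + v_{7} = 0 ; sig = (2; —)
  P={1,2}:  v_{1} + v_{2} = v_{7} ; sig = (2; 1)
  P={1,6}:  v_{1} + v_{6} = v_{4} ; sig = (2; 1)
  P={2,5}:  v_{2} + v_{5} = v_{6} ; sig = (2; 1)
  P={2,6}:  v_{2} + v_{6} = v_{3} ; sig = (2; 1)
  P={3,4}:  v_{3} + v_{4} = v_{6} ; sig = (2; 1)
  P={3,7}:  v_{3} + v_{7} = v_{2} ; sig = (2; 1)
  P={4,6}:  v_{4} + v_{6} = v_{5} ; sig = (2; 1)
  P={4,7}:  v_{4} + v_{7} = v_{1} ; sig = (2; 1)
  P={5,7}:  v_{5} + v_{7} = v_{4} ; sig = (2; 1)
  P={1,5}:  v_{1} + v_{5} = 2·v_{4} ; sig = (2; 2)
  P={3,5}:  v_{3} + v_{5} = 2·v_{6} ; sig = (2; 2)

Hence PRS(X_Σ) =
[(2; —), (2; —), (2; —), (2; 1), (2; 1), (2; 1), (2; 1), (2; 1), (2; 1), (2; 1), (2; 1), (2; 1), (2; 2), (2; 2)]


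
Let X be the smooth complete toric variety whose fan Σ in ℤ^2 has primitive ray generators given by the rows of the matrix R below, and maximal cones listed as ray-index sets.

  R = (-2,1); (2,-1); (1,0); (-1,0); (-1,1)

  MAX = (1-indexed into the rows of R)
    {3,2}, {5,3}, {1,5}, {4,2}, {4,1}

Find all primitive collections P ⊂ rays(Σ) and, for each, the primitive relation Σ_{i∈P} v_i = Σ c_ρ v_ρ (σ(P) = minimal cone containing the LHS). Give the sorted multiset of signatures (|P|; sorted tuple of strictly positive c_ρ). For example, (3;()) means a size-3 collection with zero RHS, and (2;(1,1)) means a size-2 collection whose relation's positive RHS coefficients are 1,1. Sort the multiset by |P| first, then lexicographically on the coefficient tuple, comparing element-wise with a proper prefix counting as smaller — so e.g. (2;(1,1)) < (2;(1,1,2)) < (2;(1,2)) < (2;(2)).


Σ has 5 primitive collections:

  P={1,2}:  v_{1} + v_{2} = 0  ⇒ sig = (2;())
  P={3,4}:  v_{3} + v_{4} = 0  ⇒ sig = (2;())
  P={1,3}:  v_{1} + v_{3} = v_{5}  ⇒ sig = (2;(1))
  P={2,5}:  v_{2} + v_{5} = v_{3}  ⇒ sig = (2;(1))
  P={4,5}:  v_{4} + v_{5} = v_{1}  ⇒ sig = (2;(1))

Signatures (|P|; sorted positive RHS coefficients), sorted:
{ (2;()) ×2,  (2;(1)) ×3 }


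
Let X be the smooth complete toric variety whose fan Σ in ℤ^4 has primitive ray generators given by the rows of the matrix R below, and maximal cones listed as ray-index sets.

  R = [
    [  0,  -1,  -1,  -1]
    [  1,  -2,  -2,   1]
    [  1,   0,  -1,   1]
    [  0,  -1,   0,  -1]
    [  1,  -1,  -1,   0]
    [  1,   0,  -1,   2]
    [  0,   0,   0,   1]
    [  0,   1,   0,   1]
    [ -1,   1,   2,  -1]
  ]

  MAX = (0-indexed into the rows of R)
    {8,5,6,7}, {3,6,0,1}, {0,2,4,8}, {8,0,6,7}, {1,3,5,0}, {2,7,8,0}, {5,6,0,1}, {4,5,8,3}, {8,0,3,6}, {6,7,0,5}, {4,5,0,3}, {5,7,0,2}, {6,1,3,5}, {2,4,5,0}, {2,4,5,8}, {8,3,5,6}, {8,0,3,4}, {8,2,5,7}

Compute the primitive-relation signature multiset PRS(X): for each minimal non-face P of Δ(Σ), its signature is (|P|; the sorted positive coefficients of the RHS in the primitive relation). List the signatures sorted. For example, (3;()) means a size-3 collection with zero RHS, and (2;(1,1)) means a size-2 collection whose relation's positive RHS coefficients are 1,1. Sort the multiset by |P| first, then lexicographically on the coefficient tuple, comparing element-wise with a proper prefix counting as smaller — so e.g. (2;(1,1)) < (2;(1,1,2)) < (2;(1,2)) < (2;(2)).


The 11 primitive collections of Σ (r=9, n=4):

  • {3,7}:  v_{3} + v_{7} = 0 — sig = (2;())
  • {2,3}:  v_{2} + v_{3} = v_{4} — sig = (2;(1))
  • {2,6}:  v_{2} + v_{6} = v_{5} — sig = (2;(1))
  • {4,7}:  v_{4} + v_{7} = v_{2} — sig = (2;(1))
  • {1,8}:  v_{1} + v_{8} = v_{3} + v_{6} — sig = (2;(1,1))
  • {4,6}:  v_{4} + v_{6} = v_{3} + v_{5} — sig = (2;(1,1))
  • {1,7}:  v_{1} + v_{7} = v_{0} + v_{5} + v_{6} — sig = (2;(1,1,1))
  • {1,2}:  v_{1} + v_{2} = v_{0} + v_{3} + 2·v_{5} — sig = (2;(1,1,2))
  • {1,4}:  v_{1} + v_{4} = v_{0} + 2·v_{3} + 2·v_{5} — sig = (2;(1,2,2))
  • {0,5,8}:  v_{0} + v_{5} + v_{8} = 0 — sig = (3;())
  • {0,3,5,6}:  v_{0} + v_{3} + v_{5} + v_{6} = v_{1} — sig = (4;(1))

so the primitive-relation signature multiset is
[(2;()), (2;(1)), (2;(1)), (2;(1)), (2;(1,1)), (2;(1,1)), (2;(1,1,1)), (2;(1,1,2)), (2;(1,2,2)), (3;()), (4;(1))]


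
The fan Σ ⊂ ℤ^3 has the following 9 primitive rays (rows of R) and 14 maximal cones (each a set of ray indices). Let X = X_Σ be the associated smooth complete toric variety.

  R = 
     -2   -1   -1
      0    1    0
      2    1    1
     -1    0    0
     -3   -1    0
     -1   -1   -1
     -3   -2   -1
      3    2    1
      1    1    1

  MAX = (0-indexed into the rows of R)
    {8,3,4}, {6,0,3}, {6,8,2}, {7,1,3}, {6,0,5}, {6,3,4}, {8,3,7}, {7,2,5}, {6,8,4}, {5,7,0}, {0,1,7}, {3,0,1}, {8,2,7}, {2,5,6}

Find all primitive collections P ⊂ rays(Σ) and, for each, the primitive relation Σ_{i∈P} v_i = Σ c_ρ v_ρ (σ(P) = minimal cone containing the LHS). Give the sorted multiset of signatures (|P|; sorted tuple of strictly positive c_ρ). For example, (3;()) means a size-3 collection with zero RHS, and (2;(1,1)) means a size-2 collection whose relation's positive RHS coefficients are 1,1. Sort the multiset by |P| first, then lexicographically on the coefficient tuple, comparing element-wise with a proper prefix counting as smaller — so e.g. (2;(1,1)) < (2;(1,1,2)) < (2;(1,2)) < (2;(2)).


Minimal non-faces — 17 found among 9 rays, 14 max cones:

  • {0,2}:  v_{0} + v_{2} = 0  so sig = (2;())
  • {5,8}:  v_{5} + v_{8} = 0  so sig = (2;())
  • {6,7}:  v_{6} + v_{7} = 0  so sig = (2;())
  • {0,8}:  v_{0} + v_{8} = v_{3}  so sig = (2;(1))
  • {2,3}:  v_{2} + v_{3} = v_{8}  so sig = (2;(1))
  • {3,5}:  v_{3} + v_{5} = v_{0}  so sig = (2;(1))
  • {1,2}:  v_{1} + v_{2} = v_{3} + v_{7}  so sig = (2;(1,1))
  • {1,6}:  v_{1} + v_{6} = v_{0} + v_{3}  so sig = (2;(1,1))
  • {4,5}:  v_{4} + v_{5} = v_{3} + v_{6}  so sig = (2;(1,1))
  • {4,7}:  v_{4} + v_{7} = v_{3} + v_{8}  so sig = (2;(1,1))
  • {0,4}:  v_{0} + v_{4} = 2·v_{3} + v_{6}  so sig = (2;(1,2))
  • {1,5}:  v_{1} + v_{5} = 2·v_{0} + v_{7}  so sig = (2;(1,2))
  • {1,8}:  v_{1} + v_{8} = 2·v_{3} + v_{7}  so sig = (2;(1,2))
  • {2,4}:  v_{2} + v_{4} = v_{6} + 2·v_{8}  so sig = (2;(1,2))
  • {1,4}:  v_{1} + v_{4} = 3·v_{3}  so sig = (2;(3))
  • {0,3,7}:  v_{0} + v_{3} + v_{7} = v_{1}  so sig = (3;(1))
  • {3,6,8}:  v_{3} + v_{6} + v_{8} = v_{4}  so sig = (3;(1))

Signatures (|P|; sorted positive RHS coefficients), sorted:
    |P|=2: 15 collections, coeffs (), (), (), (1), (1), (1), (1,1), (1,1), (1,1), (1,1), (1,2), (1,2), (1,2), (1,2), (3)
    |P|=3: 2 collections, coeffs (1), (1)


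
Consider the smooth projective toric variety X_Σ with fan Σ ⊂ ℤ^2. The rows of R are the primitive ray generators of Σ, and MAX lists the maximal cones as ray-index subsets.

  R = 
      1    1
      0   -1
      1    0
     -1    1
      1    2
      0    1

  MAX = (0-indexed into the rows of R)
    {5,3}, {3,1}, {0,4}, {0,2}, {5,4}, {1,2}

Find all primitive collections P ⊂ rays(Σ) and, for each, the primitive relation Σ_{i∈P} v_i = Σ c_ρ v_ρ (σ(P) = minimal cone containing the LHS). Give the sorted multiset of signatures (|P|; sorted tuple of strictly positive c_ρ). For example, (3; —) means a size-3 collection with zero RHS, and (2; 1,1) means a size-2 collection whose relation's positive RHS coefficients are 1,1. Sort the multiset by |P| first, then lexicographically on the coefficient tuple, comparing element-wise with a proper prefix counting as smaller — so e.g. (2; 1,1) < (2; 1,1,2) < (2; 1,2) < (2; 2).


Primitive collections (9):

  P={1,5}:  v_{1} + v_{5} = 0 ; sig = (2; —)
  P={0,1}:  v_{0} + v_{1} = v_{2} ; sig = (2; 1)
  P={0,5}:  v_{0} + v_{5} = v_{4} ; sig = (2; 1)
  P={1,4}:  v_{1} + v_{4} = v_{0} ; sig = (2; 1)
  P={2,3}:  v_{2} + v_{3} = v_{5} ; sig = (2; 1)
  P={2,5}:  v_{2} + v_{5} = v_{0} ; sig = (2; 1)
  P={0,3}:  v_{0} + v_{3} = 2·v_{5} ; sig = (2; 2)
  P={2,4}:  v_{2} + v_{4} = 2·v_{0} ; sig = (2; 2)
  P={3,4}:  v_{3} + v_{4} = 3·v_{5} ; sig = (2; 3)

Sorted signature multiset PRS(X):
    |P|=2: 9 collections, coeffs (), (1), (1), (1), (1), (1), (2), (2), (3)


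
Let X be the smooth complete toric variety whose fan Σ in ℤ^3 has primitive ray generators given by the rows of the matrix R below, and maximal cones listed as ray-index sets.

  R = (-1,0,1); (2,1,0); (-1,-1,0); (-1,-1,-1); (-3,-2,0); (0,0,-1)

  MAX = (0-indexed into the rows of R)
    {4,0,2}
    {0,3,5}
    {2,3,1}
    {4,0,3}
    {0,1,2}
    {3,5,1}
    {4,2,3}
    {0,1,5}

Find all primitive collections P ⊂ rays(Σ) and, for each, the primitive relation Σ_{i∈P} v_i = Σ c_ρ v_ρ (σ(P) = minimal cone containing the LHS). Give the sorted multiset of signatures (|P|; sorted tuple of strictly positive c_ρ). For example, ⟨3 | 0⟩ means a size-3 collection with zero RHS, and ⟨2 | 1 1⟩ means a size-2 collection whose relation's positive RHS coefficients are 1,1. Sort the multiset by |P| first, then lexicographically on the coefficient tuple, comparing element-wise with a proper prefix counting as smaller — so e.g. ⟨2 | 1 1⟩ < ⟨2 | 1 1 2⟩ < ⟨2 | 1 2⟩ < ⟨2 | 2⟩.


Primitive collections (5):

  P = {1,4}:  v_{1} + v_{4} = v_{2}  →  sig = ⟨2 | 1⟩
  P = {2,5}:  v_{2} + v_{5} = v_{3}  →  sig = ⟨2 | 1⟩
  P = {4,5}:  v_{4} + v_{5} = v_{0} + 2·v_{3}  →  sig = ⟨2 | 1 2⟩
  P = {0,1,3}:  v_{0} + v_{1} + v_{3} = 0  →  sig = ⟨3 | 0⟩
  P = {0,2,3}:  v_{0} + v_{2} + v_{3} = v_{4}  →  sig = ⟨3 | 1⟩

so the primitive-relation signature multiset is
[⟨2 | 1⟩, ⟨2 | 1⟩, ⟨2 | 1 2⟩, ⟨3 | 0⟩, ⟨3 | 1⟩]


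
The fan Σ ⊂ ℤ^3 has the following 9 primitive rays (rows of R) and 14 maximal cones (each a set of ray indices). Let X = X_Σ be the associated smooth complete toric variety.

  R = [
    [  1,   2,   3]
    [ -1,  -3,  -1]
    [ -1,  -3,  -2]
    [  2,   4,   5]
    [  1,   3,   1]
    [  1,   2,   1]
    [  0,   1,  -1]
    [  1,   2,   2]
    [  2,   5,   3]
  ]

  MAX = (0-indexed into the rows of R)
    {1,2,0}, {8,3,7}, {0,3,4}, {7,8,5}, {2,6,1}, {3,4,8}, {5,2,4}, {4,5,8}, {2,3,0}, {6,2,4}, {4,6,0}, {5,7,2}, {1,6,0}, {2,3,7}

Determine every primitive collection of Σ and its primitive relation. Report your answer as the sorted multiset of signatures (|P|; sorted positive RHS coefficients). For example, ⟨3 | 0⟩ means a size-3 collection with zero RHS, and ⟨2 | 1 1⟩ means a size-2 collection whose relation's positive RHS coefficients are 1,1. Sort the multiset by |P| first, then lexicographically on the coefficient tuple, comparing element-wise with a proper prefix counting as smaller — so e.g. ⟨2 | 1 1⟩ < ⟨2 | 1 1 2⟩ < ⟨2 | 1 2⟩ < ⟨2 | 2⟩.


Primitive collections (18):

  P = {1,4}:  v_{1} + v_{4} = 0 — sig = ⟨2 | 0⟩
  P = {0,7}:  v_{0} + v_{7} = v_{3} — sig = ⟨2 | 1⟩
  P = {1,8}:  v_{1} + v_{8} = v_{7} — sig = ⟨2 | 1⟩
  P = {2,8}:  v_{2} + v_{8} = v_{5} — sig = ⟨2 | 1⟩
  P = {4,7}:  v_{4} + v_{7} = v_{8} — sig = ⟨2 | 1⟩
  P = {6,7}:  v_{6} + v_{7} = v_{4} — sig = ⟨2 | 1⟩
  P = {0,8}:  v_{0} + v_{8} = v_{3} + v_{4} — sig = ⟨2 | 1 1⟩
  P = {1,5}:  v_{1} + v_{5} = v_{2} + v_{7} — sig = ⟨2 | 1 1⟩
  P = {1,7}:  v_{1} + v_{7} = v_{0} + v_{2} — sig = ⟨2 | 1 1⟩
  P = {3,6}:  v_{3} + v_{6} = v_{0} + v_{4} — sig = ⟨2 | 1 1⟩
  P = {1,3}:  v_{1} + v_{3} = 2·v_{0} + v_{2} — sig = ⟨2 | 1 2⟩
  P = {5,6}:  v_{5} + v_{6} = v_{2} + 2·v_{4} — sig = ⟨2 | 1 2⟩
  P = {0,5}:  v_{0} + v_{5} = 2·v_{7} — sig = ⟨2 | 2⟩
  P = {6,8}:  v_{6} + v_{8} = 2·v_{4} — sig = ⟨2 | 2⟩
  P = {3,5}:  v_{3} + v_{5} = 3·v_{7} — sig = ⟨2 | 3⟩
  P = {0,2,6}:  v_{0} + v_{2} + v_{6} = 0 — sig = ⟨3 | 0⟩
  P = {0,2,4}:  v_{0} + v_{2} + v_{4} = v_{7} — sig = ⟨3 | 1⟩
  P = {2,3,4}:  v_{2} + v_{3} + v_{4} = 2·v_{7} — sig = ⟨3 | 2⟩

Sorted signature multiset PRS(X):
[⟨2 | 0⟩, ⟨2 | 1⟩, ⟨2 | 1⟩, ⟨2 | 1⟩, ⟨2 | 1⟩, ⟨2 | 1⟩, ⟨2 | 1 1⟩, ⟨2 | 1 1⟩, ⟨2 | 1 1⟩, ⟨2 | 1 1⟩, ⟨2 | 1 2⟩, ⟨2 | 1 2⟩, ⟨2 | 2⟩, ⟨2 | 2⟩, ⟨2 | 3⟩, ⟨3 | 0⟩, ⟨3 | 1⟩, ⟨3 | 2⟩]


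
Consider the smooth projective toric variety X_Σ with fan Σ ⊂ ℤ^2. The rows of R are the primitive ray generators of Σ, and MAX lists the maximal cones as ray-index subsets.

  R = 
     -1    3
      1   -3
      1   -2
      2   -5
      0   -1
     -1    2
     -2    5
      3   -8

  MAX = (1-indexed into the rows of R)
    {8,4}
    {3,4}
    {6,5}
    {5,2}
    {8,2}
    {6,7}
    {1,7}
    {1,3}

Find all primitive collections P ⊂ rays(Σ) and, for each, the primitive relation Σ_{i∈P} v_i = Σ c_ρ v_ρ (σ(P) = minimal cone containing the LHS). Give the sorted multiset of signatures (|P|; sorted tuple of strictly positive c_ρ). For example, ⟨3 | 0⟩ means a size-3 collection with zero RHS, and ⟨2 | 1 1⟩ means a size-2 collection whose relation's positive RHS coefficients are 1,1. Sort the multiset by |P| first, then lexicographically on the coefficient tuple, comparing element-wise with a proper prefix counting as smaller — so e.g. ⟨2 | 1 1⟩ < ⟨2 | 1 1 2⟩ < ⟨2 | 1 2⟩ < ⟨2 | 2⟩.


|primitive collections| = 20. Relations:

  P={1,2}:  v_{1} + v_{2} = 0  ⇒ sig = ⟨2 | 0⟩
  P={3,6}:  v_{3} + v_{6} = 0  ⇒ sig = ⟨2 | 0⟩
  P={4,7}:  v_{4} + v_{7} = 0  ⇒ sig = ⟨2 | 0⟩
  P={1,4}:  v_{1} + v_{4} = v_{3}  ⇒ sig = ⟨2 | 1⟩
  P={1,5}:  v_{1} + v_{5} = v_{6}  ⇒ sig = ⟨2 | 1⟩
  P={1,6}:  v_{1} + v_{6} = v_{7}  ⇒ sig = ⟨2 | 1⟩
  P={1,8}:  v_{1} + v_{8} = v_{4}  ⇒ sig = ⟨2 | 1⟩
  P={2,3}:  v_{2} + v_{3} = v_{4}  ⇒ sig = ⟨2 | 1⟩
  P={2,4}:  v_{2} + v_{4} = v_{8}  ⇒ sig = ⟨2 | 1⟩
  P={2,6}:  v_{2} + v_{6} = v_{5}  ⇒ sig = ⟨2 | 1⟩
  P={2,7}:  v_{2} + v_{7} = v_{6}  ⇒ sig = ⟨2 | 1⟩
  P={3,5}:  v_{3} + v_{5} = v_{2}  ⇒ sig = ⟨2 | 1⟩
  P={3,7}:  v_{3} + v_{7} = v_{1}  ⇒ sig = ⟨2 | 1⟩
  P={4,6}:  v_{4} + v_{6} = v_{2}  ⇒ sig = ⟨2 | 1⟩
  P={7,8}:  v_{7} + v_{8} = v_{2}  ⇒ sig = ⟨2 | 1⟩
  P={3,8}:  v_{3} + v_{8} = 2·v_{4}  ⇒ sig = ⟨2 | 2⟩
  P={4,5}:  v_{4} + v_{5} = 2·v_{2}  ⇒ sig = ⟨2 | 2⟩
  P={5,7}:  v_{5} + v_{7} = 2·v_{6}  ⇒ sig = ⟨2 | 2⟩
  P={6,8}:  v_{6} + v_{8} = 2·v_{2}  ⇒ sig = ⟨2 | 2⟩
  P={5,8}:  v_{5} + v_{8} = 3·v_{2}  ⇒ sig = ⟨2 | 3⟩

Sorted signature multiset PRS(X):
    ⟨2 | 0⟩
    ⟨2 | 0⟩
    ⟨2 | 0⟩
    ⟨2 | 1⟩
    ⟨2 | 1⟩
    ⟨2 | 1⟩
    ⟨2 | 1⟩
    ⟨2 | 1⟩
    ⟨2 | 1⟩
    ⟨2 | 1⟩
    ⟨2 | 1⟩
    ⟨2 | 1⟩
    ⟨2 | 1⟩
    ⟨2 | 1⟩
    ⟨2 | 1⟩
    ⟨2 | 2⟩
    ⟨2 | 2⟩
    ⟨2 | 2⟩
    ⟨2 | 2⟩
    ⟨2 | 3⟩


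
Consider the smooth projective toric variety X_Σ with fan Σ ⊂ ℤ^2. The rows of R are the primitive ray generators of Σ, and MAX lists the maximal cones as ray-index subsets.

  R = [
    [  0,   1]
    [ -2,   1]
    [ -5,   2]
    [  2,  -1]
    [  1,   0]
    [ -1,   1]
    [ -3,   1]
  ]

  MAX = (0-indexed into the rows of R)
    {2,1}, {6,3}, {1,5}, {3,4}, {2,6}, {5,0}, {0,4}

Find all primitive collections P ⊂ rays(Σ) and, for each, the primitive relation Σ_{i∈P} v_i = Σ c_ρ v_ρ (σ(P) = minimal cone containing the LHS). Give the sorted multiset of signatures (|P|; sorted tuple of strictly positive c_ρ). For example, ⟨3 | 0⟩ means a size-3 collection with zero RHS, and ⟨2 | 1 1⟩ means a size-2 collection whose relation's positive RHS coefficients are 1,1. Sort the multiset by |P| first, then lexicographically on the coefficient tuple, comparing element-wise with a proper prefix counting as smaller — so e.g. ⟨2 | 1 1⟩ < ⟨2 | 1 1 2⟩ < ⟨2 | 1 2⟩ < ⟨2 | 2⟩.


Minimal non-faces — 14 found among 7 rays, 7 max cones:

  P = {1,3}:  v_{1} + v_{3} = 0  ⇒ sig = ⟨2 | 0⟩
  P = {1,4}:  v_{1} + v_{4} = v_{5}  ⇒ sig = ⟨2 | 1⟩
  P = {1,6}:  v_{1} + v_{6} = v_{2}  ⇒ sig = ⟨2 | 1⟩
  P = {2,3}:  v_{2} + v_{3} = v_{6}  ⇒ sig = ⟨2 | 1⟩
  P = {3,5}:  v_{3} + v_{5} = v_{4}  ⇒ sig = ⟨2 | 1⟩
  P = {4,5}:  v_{4} + v_{5} = v_{0}  ⇒ sig = ⟨2 | 1⟩
  P = {4,6}:  v_{4} + v_{6} = v_{1}  ⇒ sig = ⟨2 | 1⟩
  P = {0,6}:  v_{0} + v_{6} = v_{1} + v_{5}  ⇒ sig = ⟨2 | 1 1⟩
  P = {0,2}:  v_{0} + v_{2} = 2·v_{1} + v_{5}  ⇒ sig = ⟨2 | 1 2⟩
  P = {0,1}:  v_{0} + v_{1} = 2·v_{5}  ⇒ sig = ⟨2 | 2⟩
  P = {0,3}:  v_{0} + v_{3} = 2·v_{4}  ⇒ sig = ⟨2 | 2⟩
  P = {2,4}:  v_{2} + v_{4} = 2·v_{1}  ⇒ sig = ⟨2 | 2⟩
  P = {5,6}:  v_{5} + v_{6} = 2·v_{1}  ⇒ sig = ⟨2 | 2⟩
  P = {2,5}:  v_{2} + v_{5} = 3·v_{1}  ⇒ sig = ⟨2 | 3⟩

Signatures (|P|; sorted positive RHS coefficients), sorted:
    |P|=2: 14 collections, coeffs (), (1), (1), (1), (1), (1), (1), (1,1), (1,2), (2), (2), (2), (2), (3)


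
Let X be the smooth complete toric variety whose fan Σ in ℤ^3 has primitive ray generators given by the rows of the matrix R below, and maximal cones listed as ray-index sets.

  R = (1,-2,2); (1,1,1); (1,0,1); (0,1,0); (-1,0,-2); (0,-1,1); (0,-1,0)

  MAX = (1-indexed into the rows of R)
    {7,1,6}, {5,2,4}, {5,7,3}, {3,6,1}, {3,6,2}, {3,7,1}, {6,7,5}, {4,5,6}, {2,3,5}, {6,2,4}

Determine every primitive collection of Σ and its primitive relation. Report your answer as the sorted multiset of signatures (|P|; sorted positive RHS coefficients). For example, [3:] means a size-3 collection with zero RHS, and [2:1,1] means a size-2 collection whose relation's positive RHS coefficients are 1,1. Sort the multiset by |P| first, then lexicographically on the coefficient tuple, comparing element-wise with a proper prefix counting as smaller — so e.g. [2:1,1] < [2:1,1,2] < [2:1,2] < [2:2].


Minimal non-faces — 9 found among 7 rays, 10 max cones:

  {4,7}:  v_{4} + v_{7} = 0 ; sig = [2:]
  {2,7}:  v_{2} + v_{7} = v_{3} ; sig = [2:1]
  {3,4}:  v_{3} + v_{4} = v_{2} ; sig = [2:1]
  {1,4}:  v_{1} + v_{4} = v_{3} + v_{6} ; sig = [2:1,1]
  {1,2}:  v_{1} + v_{2} = 2·v_{3} + v_{6} ; sig = [2:1,2]
  {1,5}:  v_{1} + v_{5} = 2·v_{7} ; sig = [2:2]
  {2,5,6}:  v_{2} + v_{5} + v_{6} = 0 ; sig = [3:]
  {3,5,6}:  v_{3} + v_{5} + v_{6} = v_{7} ; sig = [3:1]
  {3,6,7}:  v_{3} + v_{6} + v_{7} = v_{1} ; sig = [3:1]

Signatures (|P|; sorted positive RHS coefficients), sorted:
    |P|=2: 6 collections, coeffs (), (1), (1), (1,1), (1,2), (2)
    |P|=3: 3 collections, coeffs (), (1), (1)


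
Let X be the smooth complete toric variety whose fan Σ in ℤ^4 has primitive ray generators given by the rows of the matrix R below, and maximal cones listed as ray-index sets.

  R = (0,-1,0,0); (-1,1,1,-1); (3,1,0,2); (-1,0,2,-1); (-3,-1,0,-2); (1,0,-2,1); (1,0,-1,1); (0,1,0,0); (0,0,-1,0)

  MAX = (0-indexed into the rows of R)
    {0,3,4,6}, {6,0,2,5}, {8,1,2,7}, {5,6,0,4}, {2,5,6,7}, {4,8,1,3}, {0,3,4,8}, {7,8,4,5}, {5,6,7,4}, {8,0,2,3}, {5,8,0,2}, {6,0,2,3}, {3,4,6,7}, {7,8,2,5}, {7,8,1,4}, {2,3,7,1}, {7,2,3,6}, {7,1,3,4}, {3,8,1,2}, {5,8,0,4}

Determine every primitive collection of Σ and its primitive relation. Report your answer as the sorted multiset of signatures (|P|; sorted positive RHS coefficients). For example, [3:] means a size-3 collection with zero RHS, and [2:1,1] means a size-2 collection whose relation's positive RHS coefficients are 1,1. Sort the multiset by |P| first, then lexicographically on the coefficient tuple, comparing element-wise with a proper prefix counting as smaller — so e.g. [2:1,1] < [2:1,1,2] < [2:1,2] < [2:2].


|primitive collections| = 8. Relations:

  • {0,7}:  v_{0} + v_{7} = 0 ; sig = [2:]
  • {2,4}:  v_{2} + v_{4} = 0 ; sig = [2:]
  • {3,5}:  v_{3} + v_{5} = 0 ; sig = [2:]
  • {1,6}:  v_{1} + v_{6} = v_{7} ; sig = [2:1]
  • {6,8}:  v_{6} + v_{8} = v_{5} ; sig = [2:1]
  • {0,1}:  v_{0} + v_{1} = v_{3} + v_{8} ; sig = [2:1,1]
  • {1,5}:  v_{1} + v_{5} = v_{7} + v_{8} ; sig = [2:1,1]
  • {3,7,8}:  v_{3} + v_{7} + v_{8} = v_{1} ; sig = [3:1]

Signatures (|P|; sorted positive RHS coefficients), sorted:
    |P|=2: 7 collections, coeffs (), (), (), (1), (1), (1,1), (1,1)
    |P|=3: 1 collection, coeffs (1)


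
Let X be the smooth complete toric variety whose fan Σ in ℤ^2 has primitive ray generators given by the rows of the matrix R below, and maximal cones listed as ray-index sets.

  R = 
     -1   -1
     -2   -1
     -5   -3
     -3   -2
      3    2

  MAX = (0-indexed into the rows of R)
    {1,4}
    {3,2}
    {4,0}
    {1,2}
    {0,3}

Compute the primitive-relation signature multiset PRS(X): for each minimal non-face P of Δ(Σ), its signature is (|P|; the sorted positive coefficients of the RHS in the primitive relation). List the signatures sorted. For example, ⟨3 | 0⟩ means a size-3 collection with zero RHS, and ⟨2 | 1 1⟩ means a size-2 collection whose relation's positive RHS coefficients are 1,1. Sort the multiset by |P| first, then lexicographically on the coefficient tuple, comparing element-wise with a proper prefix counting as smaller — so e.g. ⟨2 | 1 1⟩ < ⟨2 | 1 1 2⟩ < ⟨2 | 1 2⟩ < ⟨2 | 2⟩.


|primitive collections| = 5. Relations:

  • {3,4}:  v_{3} + v_{4} = 0  ⇒ sig = ⟨2 | 0⟩
  • {0,1}:  v_{0} + v_{1} = v_{3}  ⇒ sig = ⟨2 | 1⟩
  • {1,3}:  v_{1} + v_{3} = v_{2}  ⇒ sig = ⟨2 | 1⟩
  • {2,4}:  v_{2} + v_{4} = v_{1}  ⇒ sig = ⟨2 | 1⟩
  • {0,2}:  v_{0} + v_{2} = 2·v_{3}  ⇒ sig = ⟨2 | 2⟩

so the primitive-relation signature multiset is
    |P|=2: 5 collections, coeffs (), (1), (1), (1), (2)


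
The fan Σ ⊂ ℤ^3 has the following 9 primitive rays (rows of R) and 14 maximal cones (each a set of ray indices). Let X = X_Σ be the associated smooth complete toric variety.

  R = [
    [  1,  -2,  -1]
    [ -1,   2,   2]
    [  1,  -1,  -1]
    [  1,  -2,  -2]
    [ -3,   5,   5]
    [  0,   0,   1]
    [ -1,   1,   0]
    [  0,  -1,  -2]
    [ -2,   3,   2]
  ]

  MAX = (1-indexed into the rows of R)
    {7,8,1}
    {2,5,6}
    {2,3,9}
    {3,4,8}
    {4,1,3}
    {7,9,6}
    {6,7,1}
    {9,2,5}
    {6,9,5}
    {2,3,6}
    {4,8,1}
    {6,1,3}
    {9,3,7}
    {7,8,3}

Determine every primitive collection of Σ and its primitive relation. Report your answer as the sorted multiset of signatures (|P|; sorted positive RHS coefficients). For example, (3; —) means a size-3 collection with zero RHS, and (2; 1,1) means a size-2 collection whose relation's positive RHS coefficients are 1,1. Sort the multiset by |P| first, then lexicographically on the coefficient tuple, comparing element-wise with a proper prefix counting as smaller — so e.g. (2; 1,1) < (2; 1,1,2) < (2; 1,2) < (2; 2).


Σ has 20 primitive collections:

  • {2,4}:  v_{2} + v_{4} = 0 ; sig = (2; —)
  • {1,2}:  v_{1} + v_{2} = v_{6} ; sig = (2; 1)
  • {2,7}:  v_{2} + v_{7} = v_{9} ; sig = (2; 1)
  • {2,8}:  v_{2} + v_{8} = v_{7} ; sig = (2; 1)
  • {4,6}:  v_{4} + v_{6} = v_{1} ; sig = (2; 1)
  • {4,7}:  v_{4} + v_{7} = v_{8} ; sig = (2; 1)
  • {4,9}:  v_{4} + v_{9} = v_{7} ; sig = (2; 1)
  • {1,9}:  v_{1} + v_{9} = v_{6} + v_{7} ; sig = (2; 1,1)
  • {4,5}:  v_{4} + v_{5} = v_{6} + v_{9} ; sig = (2; 1,1)
  • {6,8}:  v_{6} + v_{8} = v_{1} + v_{7} ; sig = (2; 1,1)
  • {5,8}:  v_{5} + v_{8} = v_{6} + v_{7} + v_{9} ; sig = (2; 1,1,1)
  • {1,5}:  v_{1} + v_{5} = 2·v_{6} + v_{9} ; sig = (2; 1,2)
  • {5,7}:  v_{5} + v_{7} = v_{6} + 2·v_{9} ; sig = (2; 1,2)
  • {3,5}:  v_{3} + v_{5} = 2·v_{2} ; sig = (2; 2)
  • {8,9}:  v_{8} + v_{9} = 2·v_{7} ; sig = (2; 2)
  • {3,6,7}:  v_{3} + v_{6} + v_{7} = 0 ; sig = (3; —)
  • {1,3,7}:  v_{1} + v_{3} + v_{7} = v_{4} ; sig = (3; 1)
  • {2,6,9}:  v_{2} + v_{6} + v_{9} = v_{5} ; sig = (3; 1)
  • {3,6,9}:  v_{3} + v_{6} + v_{9} = v_{2} ; sig = (3; 1)
  • {1,3,8}:  v_{1} + v_{3} + v_{8} = 2·v_{4} ; sig = (3; 2)

Hence PRS(X_Σ) =
    (2; —)
    (2; 1)
    (2; 1)
    (2; 1)
    (2; 1)
    (2; 1)
    (2; 1)
    (2; 1,1)
    (2; 1,1)
    (2; 1,1)
    (2; 1,1,1)
    (2; 1,2)
    (2; 1,2)
    (2; 2)
    (2; 2)
    (3; —)
    (3; 1)
    (3; 1)
    (3; 1)
    (3; 2)


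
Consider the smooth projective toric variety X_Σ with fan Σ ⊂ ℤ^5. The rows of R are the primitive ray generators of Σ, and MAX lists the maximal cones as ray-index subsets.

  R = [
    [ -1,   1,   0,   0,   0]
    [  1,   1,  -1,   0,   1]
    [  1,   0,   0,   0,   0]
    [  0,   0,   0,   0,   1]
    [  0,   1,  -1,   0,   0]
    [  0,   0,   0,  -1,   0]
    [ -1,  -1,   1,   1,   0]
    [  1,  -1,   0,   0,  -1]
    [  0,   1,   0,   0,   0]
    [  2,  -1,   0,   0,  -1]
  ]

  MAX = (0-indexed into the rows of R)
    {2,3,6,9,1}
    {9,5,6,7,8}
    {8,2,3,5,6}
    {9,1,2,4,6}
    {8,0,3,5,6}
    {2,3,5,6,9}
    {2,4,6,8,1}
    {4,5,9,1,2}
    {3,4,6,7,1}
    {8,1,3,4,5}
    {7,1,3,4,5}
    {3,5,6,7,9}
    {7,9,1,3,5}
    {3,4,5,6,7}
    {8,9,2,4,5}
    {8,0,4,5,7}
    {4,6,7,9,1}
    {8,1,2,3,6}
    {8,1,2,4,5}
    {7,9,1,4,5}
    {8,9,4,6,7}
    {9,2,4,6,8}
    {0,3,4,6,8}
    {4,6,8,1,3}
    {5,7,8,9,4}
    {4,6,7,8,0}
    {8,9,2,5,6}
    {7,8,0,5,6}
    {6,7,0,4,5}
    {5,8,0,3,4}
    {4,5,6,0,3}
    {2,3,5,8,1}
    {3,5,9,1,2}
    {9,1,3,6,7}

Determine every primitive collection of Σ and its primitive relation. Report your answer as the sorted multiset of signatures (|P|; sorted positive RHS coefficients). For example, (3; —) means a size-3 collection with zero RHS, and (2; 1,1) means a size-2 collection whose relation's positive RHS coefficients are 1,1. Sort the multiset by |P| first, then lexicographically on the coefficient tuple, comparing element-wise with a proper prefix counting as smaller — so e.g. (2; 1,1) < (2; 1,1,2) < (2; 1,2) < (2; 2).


15 collections generate NE(X_Σ); each relation:

  {0,2}:  v_{0} + v_{2} = v_{8}  ⇒ sig = (2; 1)
  {2,7}:  v_{2} + v_{7} = v_{9}  ⇒ sig = (2; 1)
  {0,9}:  v_{0} + v_{9} = v_{7} + v_{8}  ⇒ sig = (2; 1,1)
  {0,1}:  v_{0} + v_{1} = v_{3} + v_{4} + v_{8}  ⇒ sig = (2; 1,1,1)
  {0,3,7}:  v_{0} + v_{3} + v_{7} = 0  ⇒ sig = (3; —)
  {1,5,6}:  v_{1} + v_{5} + v_{6} = v_{3}  ⇒ sig = (3; 1)
  {2,3,4}:  v_{2} + v_{3} + v_{4} = v_{1}  ⇒ sig = (3; 1)
  {3,7,8}:  v_{3} + v_{7} + v_{8} = v_{2}  ⇒ sig = (3; 1)
  {3,4,9}:  v_{3} + v_{4} + v_{9} = v_{1} + v_{7}  ⇒ sig = (3; 1,1)
  {1,7,8}:  v_{1} + v_{7} + v_{8} = 2·v_{2} + v_{4}  ⇒ sig = (3; 1,2)
  {1,8,9}:  v_{1} + v_{8} + v_{9} = 3·v_{2} + v_{4}  ⇒ sig = (3; 1,3)
  {3,8,9}:  v_{3} + v_{8} + v_{9} = 2·v_{2}  ⇒ sig = (3; 2)
  {2,4,5,6}:  v_{2} + v_{4} + v_{5} + v_{6} = 0  ⇒ sig = (4; —)
  {4,5,6,8}:  v_{4} + v_{5} + v_{6} + v_{8} = v_{0}  ⇒ sig = (4; 1)
  {4,5,6,9}:  v_{4} + v_{5} + v_{6} + v_{9} = v_{7}  ⇒ sig = (4; 1)

Sorted signature multiset PRS(X):
    (2; 1)
    (2; 1)
    (2; 1,1)
    (2; 1,1,1)
    (3; —)
    (3; 1)
    (3; 1)
    (3; 1)
    (3; 1,1)
    (3; 1,2)
    (3; 1,3)
    (3; 2)
    (4; —)
    (4; 1)
    (4; 1)


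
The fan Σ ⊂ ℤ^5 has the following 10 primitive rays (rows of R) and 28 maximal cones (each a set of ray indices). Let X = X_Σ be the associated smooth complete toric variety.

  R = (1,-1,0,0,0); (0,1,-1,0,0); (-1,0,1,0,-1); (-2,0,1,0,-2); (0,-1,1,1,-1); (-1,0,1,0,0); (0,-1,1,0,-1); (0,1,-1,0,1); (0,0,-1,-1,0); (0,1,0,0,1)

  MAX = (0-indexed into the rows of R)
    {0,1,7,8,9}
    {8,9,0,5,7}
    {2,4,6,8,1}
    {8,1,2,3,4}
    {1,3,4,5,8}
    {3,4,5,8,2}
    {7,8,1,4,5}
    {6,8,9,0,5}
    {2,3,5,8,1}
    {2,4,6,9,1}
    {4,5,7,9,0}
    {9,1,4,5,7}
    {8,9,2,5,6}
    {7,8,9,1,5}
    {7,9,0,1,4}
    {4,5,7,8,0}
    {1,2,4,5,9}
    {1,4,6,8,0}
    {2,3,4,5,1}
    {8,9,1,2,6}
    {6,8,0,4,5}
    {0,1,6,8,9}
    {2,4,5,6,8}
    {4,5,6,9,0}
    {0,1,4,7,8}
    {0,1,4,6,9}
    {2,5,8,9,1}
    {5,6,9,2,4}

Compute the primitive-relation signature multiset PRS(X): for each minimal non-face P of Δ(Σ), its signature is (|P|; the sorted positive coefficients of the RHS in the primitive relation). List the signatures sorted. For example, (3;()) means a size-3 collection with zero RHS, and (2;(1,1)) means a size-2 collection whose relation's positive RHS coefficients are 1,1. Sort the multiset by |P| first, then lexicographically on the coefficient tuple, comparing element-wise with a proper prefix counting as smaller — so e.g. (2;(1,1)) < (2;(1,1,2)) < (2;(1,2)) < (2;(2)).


Δ(Σ) — 10 vertices, 11 min non-faces:

  • {6,7}:  v_{6} + v_{7} = 0  ⟹  sig = (2;())
  • {0,2}:  v_{0} + v_{2} = v_{6}  ⟹  sig = (2;(1))
  • {2,7}:  v_{2} + v_{7} = v_{1} + v_{5}  ⟹  sig = (2;(1,1))
  • {0,3}:  v_{0} + v_{3} = v_{2} + v_{4} + v_{8}  ⟹  sig = (2;(1,1,1))
  • {3,9}:  v_{3} + v_{9} = v_{1} + v_{2} + v_{5}  ⟹  sig = (2;(1,1,1))
  • {3,6}:  v_{3} + v_{6} = 2·v_{2} + v_{4} + v_{8}  ⟹  sig = (2;(1,1,2))
  • {3,7}:  v_{3} + v_{7} = 2·v_{1} + v_{4} + 2·v_{5} + v_{8}  ⟹  sig = (2;(1,1,2,2))
  • {0,1,5}:  v_{0} + v_{1} + v_{5} = 0  ⟹  sig = (3;())
  • {4,8,9}:  v_{4} + v_{8} + v_{9} = 0  ⟹  sig = (3;())
  • {1,5,6}:  v_{1} + v_{5} + v_{6} = v_{2}  ⟹  sig = (3;(1))
  • {1,2,4,5,8}:  v_{1} + v_{2} + v_{4} + v_{5} + v_{8} = v_{3}  ⟹  sig = (5;(1))

Hence PRS(X_Σ) =
    (2;())
    (2;(1))
    (2;(1,1))
    (2;(1,1,1))
    (2;(1,1,1))
    (2;(1,1,2))
    (2;(1,1,2,2))
    (3;())
    (3;())
    (3;(1))
    (5;(1))


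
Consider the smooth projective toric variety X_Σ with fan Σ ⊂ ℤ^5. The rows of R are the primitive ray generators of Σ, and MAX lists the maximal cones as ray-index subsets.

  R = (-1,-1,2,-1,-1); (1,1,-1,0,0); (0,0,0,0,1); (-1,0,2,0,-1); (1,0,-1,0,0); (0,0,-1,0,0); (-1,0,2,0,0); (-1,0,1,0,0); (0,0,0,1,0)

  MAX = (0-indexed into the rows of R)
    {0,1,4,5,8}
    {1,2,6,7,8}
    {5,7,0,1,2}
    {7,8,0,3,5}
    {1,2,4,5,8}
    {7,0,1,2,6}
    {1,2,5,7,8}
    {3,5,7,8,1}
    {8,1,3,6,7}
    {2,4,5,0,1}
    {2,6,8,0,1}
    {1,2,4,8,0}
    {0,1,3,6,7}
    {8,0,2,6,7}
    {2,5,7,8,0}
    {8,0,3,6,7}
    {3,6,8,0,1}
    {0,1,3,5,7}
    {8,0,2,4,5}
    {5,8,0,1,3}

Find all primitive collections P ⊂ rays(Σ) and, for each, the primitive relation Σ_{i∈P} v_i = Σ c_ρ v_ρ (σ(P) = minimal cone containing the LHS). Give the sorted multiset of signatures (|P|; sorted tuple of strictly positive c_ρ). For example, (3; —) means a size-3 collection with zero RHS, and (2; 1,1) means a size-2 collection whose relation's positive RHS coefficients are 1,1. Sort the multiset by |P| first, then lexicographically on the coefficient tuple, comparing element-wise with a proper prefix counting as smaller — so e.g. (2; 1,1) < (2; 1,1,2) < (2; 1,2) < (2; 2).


Δ(Σ) — 9 vertices, 7 min non-faces:

  • {4,7}:  v_{4} + v_{7} = 0  so sig = (2; —)
  • {2,3}:  v_{2} + v_{3} = v_{6}  so sig = (2; 1)
  • {5,6}:  v_{5} + v_{6} = v_{7}  so sig = (2; 1)
  • {3,4}:  v_{3} + v_{4} = v_{0} + v_{1} + v_{8}  so sig = (2; 1,1,1)
  • {4,6}:  v_{4} + v_{6} = v_{0} + v_{1} + v_{2} + v_{8}  so sig = (2; 1,1,1,1)
  • {0,1,7,8}:  v_{0} + v_{1} + v_{7} + v_{8} = v_{3}  so sig = (4; 1)
  • {0,1,2,5,8}:  v_{0} + v_{1} + v_{2} + v_{5} + v_{8} = 0  so sig = (5; —)

Signatures (|P|; sorted positive RHS coefficients), sorted:
{ (2; —),  (2; 1) ×2,  (2; 1,1,1),  (2; 1,1,1,1),  (4; 1),  (5; —) }


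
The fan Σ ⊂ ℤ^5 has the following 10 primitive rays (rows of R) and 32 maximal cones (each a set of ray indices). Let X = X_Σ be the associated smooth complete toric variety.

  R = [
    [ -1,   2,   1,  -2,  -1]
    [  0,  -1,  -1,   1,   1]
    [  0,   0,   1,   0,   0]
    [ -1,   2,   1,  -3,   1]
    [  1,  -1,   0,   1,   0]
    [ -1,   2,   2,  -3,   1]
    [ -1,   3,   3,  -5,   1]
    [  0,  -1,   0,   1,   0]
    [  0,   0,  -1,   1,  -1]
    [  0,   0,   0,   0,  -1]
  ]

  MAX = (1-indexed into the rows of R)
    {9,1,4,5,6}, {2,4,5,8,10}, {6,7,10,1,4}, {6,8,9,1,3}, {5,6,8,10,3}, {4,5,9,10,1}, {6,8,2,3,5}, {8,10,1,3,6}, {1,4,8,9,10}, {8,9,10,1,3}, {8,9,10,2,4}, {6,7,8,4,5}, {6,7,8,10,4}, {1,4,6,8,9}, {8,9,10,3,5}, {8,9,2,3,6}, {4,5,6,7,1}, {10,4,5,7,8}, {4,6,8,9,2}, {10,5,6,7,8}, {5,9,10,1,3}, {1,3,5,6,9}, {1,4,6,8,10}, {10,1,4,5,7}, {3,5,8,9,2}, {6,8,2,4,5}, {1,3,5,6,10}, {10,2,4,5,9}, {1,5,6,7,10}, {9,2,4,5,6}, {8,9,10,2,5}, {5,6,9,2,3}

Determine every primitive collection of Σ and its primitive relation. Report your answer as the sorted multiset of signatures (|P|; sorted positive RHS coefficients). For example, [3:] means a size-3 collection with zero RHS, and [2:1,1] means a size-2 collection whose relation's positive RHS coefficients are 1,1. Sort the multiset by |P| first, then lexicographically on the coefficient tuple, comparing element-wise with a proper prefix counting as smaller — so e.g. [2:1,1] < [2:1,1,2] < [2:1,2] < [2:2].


Minimal non-faces — 13 found among 10 rays, 32 max cones:

  {3,4}:  v_{3} + v_{4} = v_{6} ; sig = [2:1]
  {1,2}:  v_{1} + v_{2} = v_{4} + v_{8} + v_{9} ; sig = [2:1,1,1]
  {7,9}:  v_{7} + v_{9} = v_{1} + v_{4} + v_{5} ; sig = [2:1,1,1]
  {2,7}:  v_{2} + v_{7} = 2·v_{4} + v_{5} + v_{8} ; sig = [2:1,1,2]
  {3,7}:  v_{3} + v_{7} = v_{5} + 2·v_{6} + v_{10} ; sig = [2:1,1,2]
  {2,3,10}:  v_{2} + v_{3} + v_{10} = v_{8} ; sig = [3:1]
  {6,9,10}:  v_{6} + v_{9} + v_{10} = v_{1} ; sig = [3:1]
  {1,5,8}:  v_{1} + v_{5} + v_{8} = v_{3} + v_{10} ; sig = [3:1,1]
  {2,6,10}:  v_{2} + v_{6} + v_{10} = v_{4} + v_{8} ; sig = [3:1,1]
  {1,7,8}:  v_{1} + v_{7} + v_{8} = 2·v_{6} + 2·v_{10} ; sig = [3:2,2]
  {4,5,8,9}:  v_{4} + v_{5} + v_{8} + v_{9} = 0 ; sig = [4:]
  {4,5,6,10}:  v_{4} + v_{5} + v_{6} + v_{10} = v_{7} ; sig = [4:1]
  {5,6,8,9}:  v_{5} + v_{6} + v_{8} + v_{9} = v_{3} ; sig = [4:1]

Hence PRS(X_Σ) =
    |P|=2: 5 collections, coeffs (1), (1,1,1), (1,1,1), (1,1,2), (1,1,2)
    |P|=3: 5 collections, coeffs (1), (1), (1,1), (1,1), (2,2)
    |P|=4: 3 collections, coeffs (), (1), (1)


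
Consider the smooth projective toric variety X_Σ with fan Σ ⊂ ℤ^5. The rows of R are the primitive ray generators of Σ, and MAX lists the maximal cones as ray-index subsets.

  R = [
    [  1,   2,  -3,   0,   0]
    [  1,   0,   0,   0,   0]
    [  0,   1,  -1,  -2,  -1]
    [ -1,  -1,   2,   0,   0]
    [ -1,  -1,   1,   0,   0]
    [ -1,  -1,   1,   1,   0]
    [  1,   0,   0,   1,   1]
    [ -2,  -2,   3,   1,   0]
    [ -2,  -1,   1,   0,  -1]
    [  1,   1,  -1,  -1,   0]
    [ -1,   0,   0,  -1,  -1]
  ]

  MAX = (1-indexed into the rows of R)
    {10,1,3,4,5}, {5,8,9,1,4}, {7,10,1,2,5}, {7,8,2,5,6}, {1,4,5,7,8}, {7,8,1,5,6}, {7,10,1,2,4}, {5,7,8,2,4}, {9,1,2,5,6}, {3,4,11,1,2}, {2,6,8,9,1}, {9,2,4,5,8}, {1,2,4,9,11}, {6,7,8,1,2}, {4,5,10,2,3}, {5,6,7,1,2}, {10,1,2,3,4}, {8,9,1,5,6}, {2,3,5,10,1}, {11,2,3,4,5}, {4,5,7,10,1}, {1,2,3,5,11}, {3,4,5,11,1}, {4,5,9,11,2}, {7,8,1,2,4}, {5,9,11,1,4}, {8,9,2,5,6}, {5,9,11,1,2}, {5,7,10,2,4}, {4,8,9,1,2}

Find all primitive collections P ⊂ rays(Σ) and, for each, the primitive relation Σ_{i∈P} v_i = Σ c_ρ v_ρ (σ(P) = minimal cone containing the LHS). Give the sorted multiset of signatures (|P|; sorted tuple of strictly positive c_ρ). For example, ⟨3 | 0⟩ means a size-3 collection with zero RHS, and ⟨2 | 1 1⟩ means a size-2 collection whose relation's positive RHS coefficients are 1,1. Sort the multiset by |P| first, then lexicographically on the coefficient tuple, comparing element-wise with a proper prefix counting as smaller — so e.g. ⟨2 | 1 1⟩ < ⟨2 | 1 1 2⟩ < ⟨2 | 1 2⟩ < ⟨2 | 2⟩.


Σ has 15 primitive collections:

  • {6,10}:  v_{6} + v_{10} = 0  →  sig = ⟨2 | 0⟩
  • {7,11}:  v_{7} + v_{11} = 0  →  sig = ⟨2 | 0⟩
  • {3,6}:  v_{3} + v_{6} = v_{11}  →  sig = ⟨2 | 1⟩
  • {3,7}:  v_{3} + v_{7} = v_{10}  →  sig = ⟨2 | 1⟩
  • {4,6}:  v_{4} + v_{6} = v_{8}  →  sig = ⟨2 | 1⟩
  • {6,11}:  v_{6} + v_{11} = v_{9}  →  sig = ⟨2 | 1⟩
  • {7,9}:  v_{7} + v_{9} = v_{6}  →  sig = ⟨2 | 1⟩
  • {8,10}:  v_{8} + v_{10} = v_{4}  →  sig = ⟨2 | 1⟩
  • {9,10}:  v_{9} + v_{10} = v_{11}  →  sig = ⟨2 | 1⟩
  • {10,11}:  v_{10} + v_{11} = v_{3}  →  sig = ⟨2 | 1⟩
  • {3,8}:  v_{3} + v_{8} = v_{4} + v_{11}  →  sig = ⟨2 | 1 1⟩
  • {8,11}:  v_{8} + v_{11} = v_{4} + v_{9}  →  sig = ⟨2 | 1 1⟩
  • {3,9}:  v_{3} + v_{9} = 2·v_{11}  →  sig = ⟨2 | 2⟩
  • {1,2,4,5}:  v_{1} + v_{2} + v_{4} + v_{5} = 0  →  sig = ⟨4 | 0⟩
  • {1,2,5,8}:  v_{1} + v_{2} + v_{5} + v_{8} = v_{6}  →  sig = ⟨4 | 1⟩

Sorted signature multiset PRS(X):
[⟨2 | 0⟩, ⟨2 | 0⟩, ⟨2 | 1⟩, ⟨2 | 1⟩, ⟨2 | 1⟩, ⟨2 | 1⟩, ⟨2 | 1⟩, ⟨2 | 1⟩, ⟨2 | 1⟩, ⟨2 | 1⟩, ⟨2 | 1 1⟩, ⟨2 | 1 1⟩, ⟨2 | 2⟩, ⟨4 | 0⟩, ⟨4 | 1⟩]


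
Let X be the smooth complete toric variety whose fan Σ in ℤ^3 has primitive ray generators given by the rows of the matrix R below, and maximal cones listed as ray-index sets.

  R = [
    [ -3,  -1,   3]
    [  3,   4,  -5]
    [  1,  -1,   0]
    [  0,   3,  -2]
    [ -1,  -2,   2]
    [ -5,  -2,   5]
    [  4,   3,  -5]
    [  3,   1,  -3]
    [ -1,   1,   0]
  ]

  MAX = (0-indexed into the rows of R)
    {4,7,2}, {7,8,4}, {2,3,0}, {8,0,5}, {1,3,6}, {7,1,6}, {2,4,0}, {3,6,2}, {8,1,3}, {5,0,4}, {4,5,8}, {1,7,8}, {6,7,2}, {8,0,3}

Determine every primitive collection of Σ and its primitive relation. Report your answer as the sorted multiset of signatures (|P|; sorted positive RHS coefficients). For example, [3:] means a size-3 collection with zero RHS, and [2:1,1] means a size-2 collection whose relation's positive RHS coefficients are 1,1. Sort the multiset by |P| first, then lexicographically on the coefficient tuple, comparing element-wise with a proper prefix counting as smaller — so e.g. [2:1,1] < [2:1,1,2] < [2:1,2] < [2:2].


Minimal non-faces — 16 found among 9 rays, 14 max cones:

  P = {0,7}:  v_{0} + v_{7} = 0  ⟹  sig = [2:]
  P = {2,8}:  v_{2} + v_{8} = 0  ⟹  sig = [2:]
  P = {0,1}:  v_{0} + v_{1} = v_{3}  ⟹  sig = [2:1]
  P = {1,2}:  v_{1} + v_{2} = v_{6}  ⟹  sig = [2:1]
  P = {3,4}:  v_{3} + v_{4} = v_{8}  ⟹  sig = [2:1]
  P = {3,7}:  v_{3} + v_{7} = v_{1}  ⟹  sig = [2:1]
  P = {4,6}:  v_{4} + v_{6} = v_{7}  ⟹  sig = [2:1]
  P = {5,6}:  v_{5} + v_{6} = v_{8}  ⟹  sig = [2:1]
  P = {6,8}:  v_{6} + v_{8} = v_{1}  ⟹  sig = [2:1]
  P = {0,6}:  v_{0} + v_{6} = v_{2} + v_{3}  ⟹  sig = [2:1,1]
  P = {1,4}:  v_{1} + v_{4} = v_{7} + v_{8}  ⟹  sig = [2:1,1]
  P = {2,5}:  v_{2} + v_{5} = v_{0} + v_{4}  ⟹  sig = [2:1,1]
  P = {5,7}:  v_{5} + v_{7} = v_{4} + v_{8}  ⟹  sig = [2:1,1]
  P = {3,5}:  v_{3} + v_{5} = v_{0} + 2·v_{8}  ⟹  sig = [2:1,2]
  P = {1,5}:  v_{1} + v_{5} = 2·v_{8}  ⟹  sig = [2:2]
  P = {0,4,8}:  v_{0} + v_{4} + v_{8} = v_{5}  ⟹  sig = [3:1]

Sorted signature multiset PRS(X):
    [2:]
    [2:]
    [2:1]
    [2:1]
    [2:1]
    [2:1]
    [2:1]
    [2:1]
    [2:1]
    [2:1,1]
    [2:1,1]
    [2:1,1]
    [2:1,1]
    [2:1,2]
    [2:2]
    [3:1]


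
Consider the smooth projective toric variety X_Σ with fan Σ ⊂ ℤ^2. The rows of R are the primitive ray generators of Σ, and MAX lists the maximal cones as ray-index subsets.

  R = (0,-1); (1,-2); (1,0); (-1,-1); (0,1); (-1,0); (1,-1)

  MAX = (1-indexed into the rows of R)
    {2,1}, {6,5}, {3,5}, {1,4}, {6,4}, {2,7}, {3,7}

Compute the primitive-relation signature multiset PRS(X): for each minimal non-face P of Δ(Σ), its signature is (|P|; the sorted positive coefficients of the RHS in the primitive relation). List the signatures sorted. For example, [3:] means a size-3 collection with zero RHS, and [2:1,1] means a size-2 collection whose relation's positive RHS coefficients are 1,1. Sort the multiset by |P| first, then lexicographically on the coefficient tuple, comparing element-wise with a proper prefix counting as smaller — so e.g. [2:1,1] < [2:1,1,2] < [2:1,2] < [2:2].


14 collections generate NE(X_Σ); each relation:

  P = {1,5}:  v_{1} + v_{5} = 0  ⇒ sig = [2:]
  P = {3,6}:  v_{3} + v_{6} = 0  ⇒ sig = [2:]
  P = {1,3}:  v_{1} + v_{3} = v_{7}  ⇒ sig = [2:1]
  P = {1,6}:  v_{1} + v_{6} = v_{4}  ⇒ sig = [2:1]
  P = {1,7}:  v_{1} + v_{7} = v_{2}  ⇒ sig = [2:1]
  P = {2,5}:  v_{2} + v_{5} = v_{7}  ⇒ sig = [2:1]
  P = {3,4}:  v_{3} + v_{4} = v_{1}  ⇒ sig = [2:1]
  P = {4,5}:  v_{4} + v_{5} = v_{6}  ⇒ sig = [2:1]
  P = {5,7}:  v_{5} + v_{7} = v_{3}  ⇒ sig = [2:1]
  P = {6,7}:  v_{6} + v_{7} = v_{1}  ⇒ sig = [2:1]
  P = {2,3}:  v_{2} + v_{3} = 2·v_{7}  ⇒ sig = [2:2]
  P = {2,6}:  v_{2} + v_{6} = 2·v_{1}  ⇒ sig = [2:2]
  P = {4,7}:  v_{4} + v_{7} = 2·v_{1}  ⇒ sig = [2:2]
  P = {2,4}:  v_{2} + v_{4} = 3·v_{1}  ⇒ sig = [2:3]

Signatures (|P|; sorted positive RHS coefficients), sorted:
[[2:], [2:], [2:1], [2:1], [2:1], [2:1], [2:1], [2:1], [2:1], [2:1], [2:2], [2:2], [2:2], [2:3]]
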